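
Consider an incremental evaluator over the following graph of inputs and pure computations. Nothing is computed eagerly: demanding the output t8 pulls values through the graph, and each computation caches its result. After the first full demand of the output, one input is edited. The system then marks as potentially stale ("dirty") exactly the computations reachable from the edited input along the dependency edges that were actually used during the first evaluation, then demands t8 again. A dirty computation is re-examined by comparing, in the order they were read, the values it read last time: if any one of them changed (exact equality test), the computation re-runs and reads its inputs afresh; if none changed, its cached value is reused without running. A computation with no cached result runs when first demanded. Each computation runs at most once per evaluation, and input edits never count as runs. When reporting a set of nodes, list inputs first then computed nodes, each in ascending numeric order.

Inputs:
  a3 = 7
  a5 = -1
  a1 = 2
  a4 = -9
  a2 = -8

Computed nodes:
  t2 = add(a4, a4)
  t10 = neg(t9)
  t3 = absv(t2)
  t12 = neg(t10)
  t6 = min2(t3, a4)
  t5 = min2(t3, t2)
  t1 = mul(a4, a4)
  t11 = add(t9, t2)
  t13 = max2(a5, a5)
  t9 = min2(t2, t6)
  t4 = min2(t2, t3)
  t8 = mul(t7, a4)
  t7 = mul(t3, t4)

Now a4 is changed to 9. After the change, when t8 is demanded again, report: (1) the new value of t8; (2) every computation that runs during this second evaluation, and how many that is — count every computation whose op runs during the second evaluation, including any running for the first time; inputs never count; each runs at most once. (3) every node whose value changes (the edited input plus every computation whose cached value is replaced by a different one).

t8 now evaluates to 2916.
Run set: t2, t3, t4, t7, t8 (5 run).
Changed values: a4, t2, t4, t7.

Initial pass — values computed on the first demand:
  t2 = add(-9, -9) = -18
  t3 = absv(-18) = 18
  t4 = min2(-18, 18) = -18
  t7 = mul(18, -18) = -324
  t8 = mul(-324, -9) = 2916

Second demand — change propagation:
  t2: re-runs because a4 -9->9; a4 -9->9; new result 18.
  t3: re-runs because t2 -18->18; new result 18 (unchanged).
  t4: re-runs because t2 -18->18; new result 18.
  t7: re-runs because t4 -18->18; new result 324.
  t8: re-runs because t7 -324->324; a4 -9->9; new result 2916 (unchanged).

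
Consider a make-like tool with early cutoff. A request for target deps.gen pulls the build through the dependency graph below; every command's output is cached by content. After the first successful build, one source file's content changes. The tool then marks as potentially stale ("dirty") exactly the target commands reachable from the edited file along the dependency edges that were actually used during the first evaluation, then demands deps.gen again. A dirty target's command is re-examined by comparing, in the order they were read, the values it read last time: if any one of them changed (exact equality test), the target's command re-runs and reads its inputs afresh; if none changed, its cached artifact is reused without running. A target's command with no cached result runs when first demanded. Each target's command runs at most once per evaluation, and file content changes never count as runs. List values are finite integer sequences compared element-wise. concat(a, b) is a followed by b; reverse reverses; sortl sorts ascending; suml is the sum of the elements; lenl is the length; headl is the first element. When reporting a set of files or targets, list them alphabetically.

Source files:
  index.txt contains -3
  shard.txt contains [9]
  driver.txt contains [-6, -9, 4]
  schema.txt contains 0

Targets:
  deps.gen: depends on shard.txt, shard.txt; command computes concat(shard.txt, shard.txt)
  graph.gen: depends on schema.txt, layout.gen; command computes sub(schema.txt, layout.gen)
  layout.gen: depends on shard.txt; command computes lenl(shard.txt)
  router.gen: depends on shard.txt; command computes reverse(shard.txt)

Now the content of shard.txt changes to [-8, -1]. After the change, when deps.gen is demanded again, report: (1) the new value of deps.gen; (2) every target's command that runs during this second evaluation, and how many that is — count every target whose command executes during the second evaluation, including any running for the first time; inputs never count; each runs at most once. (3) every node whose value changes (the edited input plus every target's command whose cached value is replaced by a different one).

First demand of the output computes:
  deps.gen = concat([9], [9]) = [9, 9]

After the edit, cleaning proceeds:
  deps.gen: a read changed (shard.txt [9]->[-8, -1]; shard.txt [9]->[-8, -1]) — executes, giving [-8, -1, -8, -1].

Demanding deps.gen again yields [-8, -1, -8, -1].
1 target commands run: deps.gen.
The nodes whose values change: deps.gen, shard.txt.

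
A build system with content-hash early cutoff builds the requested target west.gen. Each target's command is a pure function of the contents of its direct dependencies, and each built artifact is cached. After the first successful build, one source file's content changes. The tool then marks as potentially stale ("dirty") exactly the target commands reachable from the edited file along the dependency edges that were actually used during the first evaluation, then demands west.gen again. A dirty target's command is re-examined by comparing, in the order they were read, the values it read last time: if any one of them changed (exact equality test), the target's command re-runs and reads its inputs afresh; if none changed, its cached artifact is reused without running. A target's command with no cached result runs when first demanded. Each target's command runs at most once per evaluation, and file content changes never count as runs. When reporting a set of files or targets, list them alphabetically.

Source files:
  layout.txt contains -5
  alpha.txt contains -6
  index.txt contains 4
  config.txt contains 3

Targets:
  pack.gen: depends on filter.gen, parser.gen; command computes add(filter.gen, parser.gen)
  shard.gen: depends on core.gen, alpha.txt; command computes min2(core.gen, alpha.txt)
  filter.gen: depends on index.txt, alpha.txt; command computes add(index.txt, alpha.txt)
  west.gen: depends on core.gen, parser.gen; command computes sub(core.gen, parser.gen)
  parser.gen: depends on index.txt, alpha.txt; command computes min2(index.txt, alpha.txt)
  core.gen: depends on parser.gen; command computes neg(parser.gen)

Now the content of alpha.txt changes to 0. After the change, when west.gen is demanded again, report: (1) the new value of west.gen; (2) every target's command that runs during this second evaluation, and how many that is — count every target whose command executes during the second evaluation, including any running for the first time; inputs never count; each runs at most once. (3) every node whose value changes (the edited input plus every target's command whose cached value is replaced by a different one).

First evaluation (everything demanded from the output):
  parser.gen = min2(4, -6) = -6
  core.gen = neg(-6) = 6
  west.gen = sub(6, -6) = 12

Propagation after the edit:
  parser.gen: runs — alpha.txt -6->0; result 0.
  core.gen: runs — parser.gen -6->0; result 0.
  west.gen: runs — core.gen 6->0; parser.gen -6->0; result 0.

New value of west.gen: 0.
Target commands that run: core.gen, parser.gen, west.gen — 3 in total.
Values that change: alpha.txt, core.gen, parser.gen, west.gen.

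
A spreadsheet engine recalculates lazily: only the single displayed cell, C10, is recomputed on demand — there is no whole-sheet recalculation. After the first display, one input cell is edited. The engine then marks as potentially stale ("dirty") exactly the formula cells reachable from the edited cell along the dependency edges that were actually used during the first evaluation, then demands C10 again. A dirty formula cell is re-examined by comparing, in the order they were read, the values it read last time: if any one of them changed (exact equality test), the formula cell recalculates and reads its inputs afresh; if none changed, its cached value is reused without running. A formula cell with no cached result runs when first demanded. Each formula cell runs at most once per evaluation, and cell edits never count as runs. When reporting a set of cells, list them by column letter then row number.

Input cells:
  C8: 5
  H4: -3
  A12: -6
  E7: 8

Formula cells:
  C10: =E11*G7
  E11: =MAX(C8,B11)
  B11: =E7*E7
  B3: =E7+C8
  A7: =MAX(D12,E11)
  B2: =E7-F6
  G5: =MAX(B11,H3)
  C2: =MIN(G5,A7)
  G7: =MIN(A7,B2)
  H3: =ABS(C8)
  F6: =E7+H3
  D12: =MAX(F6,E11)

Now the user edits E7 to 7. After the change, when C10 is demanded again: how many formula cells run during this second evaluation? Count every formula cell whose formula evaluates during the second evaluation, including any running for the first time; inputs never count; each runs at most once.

First evaluation (everything demanded from the output):
  B11 = 8 * 8 = 64
  E11 = MAX(5, 64) = 64
  H3 = ABS(5) = 5
  F6 = 8 + 5 = 13
  B2 = 8 - 13 = -5
  D12 = MAX(13, 64) = 64
  A7 = MAX(64, 64) = 64
  G7 = MIN(64, -5) = -5
  C10 = 64 * -5 = -320

Propagation after the edit:
  B11: runs — E7 8->7; E7 8->7; result 49.
  E11: runs — B11 64->49; result 49.
  F6: runs — E7 8->7; result 12.
  B2: runs — E7 8->7; F6 13->12; result -5 (same value as before).
  D12: runs — F6 13->12; E11 64->49; result 49.
  A7: runs — D12 64->49; E11 64->49; result 49.
  G7: runs — A7 64->49; result -5 (same value as before).
  C10: runs — E11 64->49; result -245.

Formula cells that run: A7, B2, B11, C10, D12, E11, F6, G7 — 8 in total.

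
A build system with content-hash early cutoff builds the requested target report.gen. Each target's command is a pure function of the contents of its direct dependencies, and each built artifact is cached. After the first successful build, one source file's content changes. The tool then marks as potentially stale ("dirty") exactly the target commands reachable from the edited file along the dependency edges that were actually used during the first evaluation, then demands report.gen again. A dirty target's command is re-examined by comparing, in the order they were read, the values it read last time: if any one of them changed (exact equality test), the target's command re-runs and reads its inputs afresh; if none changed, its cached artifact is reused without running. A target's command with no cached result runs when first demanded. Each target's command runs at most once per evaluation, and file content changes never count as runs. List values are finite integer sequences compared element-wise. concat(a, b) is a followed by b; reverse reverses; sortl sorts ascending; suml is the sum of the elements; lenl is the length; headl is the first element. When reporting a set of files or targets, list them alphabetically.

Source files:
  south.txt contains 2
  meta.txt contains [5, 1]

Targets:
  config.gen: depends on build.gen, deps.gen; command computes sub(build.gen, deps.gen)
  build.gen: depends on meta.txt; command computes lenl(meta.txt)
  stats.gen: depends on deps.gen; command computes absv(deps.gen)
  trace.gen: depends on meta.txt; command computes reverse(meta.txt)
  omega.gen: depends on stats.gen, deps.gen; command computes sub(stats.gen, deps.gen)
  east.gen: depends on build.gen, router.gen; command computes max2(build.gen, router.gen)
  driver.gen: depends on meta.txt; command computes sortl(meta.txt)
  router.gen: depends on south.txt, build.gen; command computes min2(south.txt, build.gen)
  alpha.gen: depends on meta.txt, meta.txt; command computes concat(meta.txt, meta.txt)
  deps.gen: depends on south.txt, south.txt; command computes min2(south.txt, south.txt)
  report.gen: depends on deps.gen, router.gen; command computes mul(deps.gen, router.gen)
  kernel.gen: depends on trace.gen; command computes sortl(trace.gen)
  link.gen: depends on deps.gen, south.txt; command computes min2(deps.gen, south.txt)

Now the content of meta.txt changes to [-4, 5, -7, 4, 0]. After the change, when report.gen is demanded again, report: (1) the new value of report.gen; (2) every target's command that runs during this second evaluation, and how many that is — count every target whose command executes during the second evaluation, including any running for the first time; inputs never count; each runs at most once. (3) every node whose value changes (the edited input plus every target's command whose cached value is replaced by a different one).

New value of report.gen: 4.
Target commands that run: build.gen, router.gen — 2 in total.
Values that change: build.gen, meta.txt.
Key observation: the change is absorbed at router.gen — it re-runs but produces the same value, and the output's value is unchanged.

First evaluation (everything demanded from the output):
  build.gen = lenl([5, 1]) = 2
  deps.gen = min2(2, 2) = 2
  router.gen = min2(2, 2) = 2
  report.gen = mul(2, 2) = 4

Propagation after the edit:
  build.gen: runs — meta.txt [5, 1]->[-4, 5, -7, 4, 0]; result 5.
  router.gen: runs — build.gen 2->5; result 2 (same value as before).
  report.gen: checked — values it read are unchanged (deps.gen unchanged, router.gen unchanged); reused cached 4 without running.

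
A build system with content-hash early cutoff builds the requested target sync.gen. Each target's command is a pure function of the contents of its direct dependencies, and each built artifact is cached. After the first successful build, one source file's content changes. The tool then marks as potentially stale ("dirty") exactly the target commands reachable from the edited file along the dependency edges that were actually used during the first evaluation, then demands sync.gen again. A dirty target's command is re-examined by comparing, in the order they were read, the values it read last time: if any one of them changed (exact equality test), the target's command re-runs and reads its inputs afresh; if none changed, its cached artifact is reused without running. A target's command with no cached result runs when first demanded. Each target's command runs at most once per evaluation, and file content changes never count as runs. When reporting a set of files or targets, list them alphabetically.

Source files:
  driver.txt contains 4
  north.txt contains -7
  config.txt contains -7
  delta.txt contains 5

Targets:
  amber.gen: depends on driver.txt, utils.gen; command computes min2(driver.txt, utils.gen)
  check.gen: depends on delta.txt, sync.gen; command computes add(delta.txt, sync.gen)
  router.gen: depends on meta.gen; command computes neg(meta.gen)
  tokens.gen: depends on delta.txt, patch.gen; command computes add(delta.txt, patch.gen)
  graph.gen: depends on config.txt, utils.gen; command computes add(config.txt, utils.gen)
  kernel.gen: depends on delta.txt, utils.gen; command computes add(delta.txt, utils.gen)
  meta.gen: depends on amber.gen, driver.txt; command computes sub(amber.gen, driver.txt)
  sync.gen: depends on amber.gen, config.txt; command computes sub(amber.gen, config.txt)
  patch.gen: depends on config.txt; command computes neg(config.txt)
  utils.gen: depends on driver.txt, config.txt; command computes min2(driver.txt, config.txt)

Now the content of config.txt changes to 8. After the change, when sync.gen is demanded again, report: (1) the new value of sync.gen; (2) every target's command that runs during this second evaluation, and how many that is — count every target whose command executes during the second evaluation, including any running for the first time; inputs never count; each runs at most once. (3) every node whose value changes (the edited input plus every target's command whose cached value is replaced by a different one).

First evaluation (everything demanded from the output):
  utils.gen = min2(4, -7) = -7
  amber.gen = min2(4, -7) = -7
  sync.gen = sub(-7, -7) = 0

Propagation after the edit:
  utils.gen: runs — config.txt -7->8; result 4.
  amber.gen: runs — utils.gen -7->4; result 4.
  sync.gen: runs — amber.gen -7->4; config.txt -7->8; result -4.

New value of sync.gen: -4.
Target commands that run: amber.gen, sync.gen, utils.gen — 3 in total.
Values that change: amber.gen, config.txt, sync.gen, utils.gen.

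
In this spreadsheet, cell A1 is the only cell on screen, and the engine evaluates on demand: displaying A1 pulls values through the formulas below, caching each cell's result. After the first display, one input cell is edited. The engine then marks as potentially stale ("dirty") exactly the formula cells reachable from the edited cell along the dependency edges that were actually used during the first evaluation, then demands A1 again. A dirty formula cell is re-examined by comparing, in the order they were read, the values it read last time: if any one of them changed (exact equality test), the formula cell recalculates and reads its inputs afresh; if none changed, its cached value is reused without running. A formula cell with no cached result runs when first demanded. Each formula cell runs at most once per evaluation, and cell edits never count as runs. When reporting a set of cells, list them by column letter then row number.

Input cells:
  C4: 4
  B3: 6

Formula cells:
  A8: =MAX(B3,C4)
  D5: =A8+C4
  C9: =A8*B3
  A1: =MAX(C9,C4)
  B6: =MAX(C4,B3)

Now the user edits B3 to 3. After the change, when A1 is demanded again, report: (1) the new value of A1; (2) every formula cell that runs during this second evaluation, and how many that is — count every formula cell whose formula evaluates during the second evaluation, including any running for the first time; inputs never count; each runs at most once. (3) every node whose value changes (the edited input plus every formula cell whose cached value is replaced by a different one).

A1 now evaluates to 12.
Run set: A1, A8, C9 (3 run).
Changed values: A1, A8, B3, C9.

Initial pass — values computed on the first demand:
  A8 = MAX(6, 4) = 6
  C9 = 6 * 6 = 36
  A1 = MAX(36, 4) = 36

Second demand — change propagation:
  A8: re-runs because B3 6->3; new result 4.
  C9: re-runs because A8 6->4; B3 6->3; new result 12.
  A1: re-runs because C9 36->12; new result 12.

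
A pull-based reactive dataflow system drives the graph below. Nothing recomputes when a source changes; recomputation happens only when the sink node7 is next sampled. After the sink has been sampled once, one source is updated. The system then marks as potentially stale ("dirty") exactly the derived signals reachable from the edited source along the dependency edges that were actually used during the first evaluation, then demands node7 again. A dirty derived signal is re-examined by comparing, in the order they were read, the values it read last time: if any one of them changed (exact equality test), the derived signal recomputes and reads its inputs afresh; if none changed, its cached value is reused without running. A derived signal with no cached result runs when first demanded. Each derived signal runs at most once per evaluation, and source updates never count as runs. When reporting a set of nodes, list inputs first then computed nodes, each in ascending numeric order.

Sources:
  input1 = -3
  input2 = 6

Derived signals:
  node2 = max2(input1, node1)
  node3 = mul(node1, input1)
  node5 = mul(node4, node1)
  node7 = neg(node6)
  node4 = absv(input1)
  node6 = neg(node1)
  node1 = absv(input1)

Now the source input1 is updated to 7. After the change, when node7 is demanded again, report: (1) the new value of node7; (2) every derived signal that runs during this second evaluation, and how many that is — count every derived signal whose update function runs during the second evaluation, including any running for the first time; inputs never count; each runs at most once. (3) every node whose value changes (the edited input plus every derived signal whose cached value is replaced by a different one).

New value of node7: 7.
Derived signals that run: node1, node6, node7 — 3 in total.
Values that change: input1, node1, node6, node7.

First evaluation (everything demanded from the output):
  node1 = absv(-3) = 3
  node6 = neg(3) = -3
  node7 = neg(-3) = 3

Propagation after the edit:
  node1: runs — input1 -3->7; result 7.
  node6: runs — node1 3->7; result -7.
  node7: runs — node6 -3->-7; result 7.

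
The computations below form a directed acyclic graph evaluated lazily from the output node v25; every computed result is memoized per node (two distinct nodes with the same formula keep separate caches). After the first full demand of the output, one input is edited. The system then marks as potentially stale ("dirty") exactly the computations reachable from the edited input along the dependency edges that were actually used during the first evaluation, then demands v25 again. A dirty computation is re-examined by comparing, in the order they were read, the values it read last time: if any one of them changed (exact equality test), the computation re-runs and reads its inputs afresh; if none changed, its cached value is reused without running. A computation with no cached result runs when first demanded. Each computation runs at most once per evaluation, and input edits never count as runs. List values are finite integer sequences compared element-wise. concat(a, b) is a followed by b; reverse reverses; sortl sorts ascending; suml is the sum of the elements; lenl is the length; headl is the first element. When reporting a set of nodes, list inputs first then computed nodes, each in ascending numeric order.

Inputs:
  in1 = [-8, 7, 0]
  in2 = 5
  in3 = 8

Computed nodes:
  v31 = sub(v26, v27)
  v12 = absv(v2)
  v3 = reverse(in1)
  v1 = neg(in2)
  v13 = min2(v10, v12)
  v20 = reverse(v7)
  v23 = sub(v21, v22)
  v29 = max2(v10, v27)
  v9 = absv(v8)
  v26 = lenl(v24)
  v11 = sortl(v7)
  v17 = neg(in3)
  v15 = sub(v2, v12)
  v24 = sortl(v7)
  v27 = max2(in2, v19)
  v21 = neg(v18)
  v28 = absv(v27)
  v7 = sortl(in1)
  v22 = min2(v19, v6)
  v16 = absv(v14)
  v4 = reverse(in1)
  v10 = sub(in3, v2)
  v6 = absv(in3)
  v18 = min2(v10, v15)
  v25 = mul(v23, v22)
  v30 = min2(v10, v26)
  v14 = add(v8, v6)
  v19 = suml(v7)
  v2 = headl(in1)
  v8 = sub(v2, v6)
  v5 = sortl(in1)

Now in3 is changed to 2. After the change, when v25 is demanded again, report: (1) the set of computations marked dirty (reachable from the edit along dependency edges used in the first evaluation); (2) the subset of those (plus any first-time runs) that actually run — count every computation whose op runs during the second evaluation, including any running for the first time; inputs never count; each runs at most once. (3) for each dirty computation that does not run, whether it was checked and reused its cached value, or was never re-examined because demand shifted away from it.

First demand of the output computes:
  v2 = headl([-8, 7, 0]) = -8
  v6 = absv(8) = 8
  v7 = sortl([-8, 7, 0]) = [-8, 0, 7]
  v10 = sub(8, -8) = 16
  v12 = absv(-8) = 8
  v15 = sub(-8, 8) = -16
  v18 = min2(16, -16) = -16
  v19 = suml([-8, 0, 7]) = -1
  v21 = neg(-16) = 16
  v22 = min2(-1, 8) = -1
  v23 = sub(16, -1) = 17
  v25 = mul(17, -1) = -17

After the edit, cleaning proceeds:
  v6: a read changed (in3 8->2) — executes, giving 2.
  v10: a read changed (in3 8->2) — executes, giving 10.
  v18: a read changed (v10 16->10) — executes, giving -16 — identical to its old value.
  v21: dirty, but its reads are unchanged (v18 unchanged); cached 16 stands.
  v22: a read changed (v6 8->2) — executes, giving -1 — identical to its old value.
  v23: dirty, but its reads are unchanged (v21 unchanged, v22 unchanged); cached 17 stands.
  v25: dirty, but its reads are unchanged (v23 unchanged, v22 unchanged); cached -17 stands.

Note where the cutoff bites: v21 is checked, finds nothing changed, and keeps its cache.

The edit dirties: v6, v10, v18, v21, v22, v23, v25.
4 computations run: v6, v10, v18, v22.
Cache hits after checking: v21, v23, v25.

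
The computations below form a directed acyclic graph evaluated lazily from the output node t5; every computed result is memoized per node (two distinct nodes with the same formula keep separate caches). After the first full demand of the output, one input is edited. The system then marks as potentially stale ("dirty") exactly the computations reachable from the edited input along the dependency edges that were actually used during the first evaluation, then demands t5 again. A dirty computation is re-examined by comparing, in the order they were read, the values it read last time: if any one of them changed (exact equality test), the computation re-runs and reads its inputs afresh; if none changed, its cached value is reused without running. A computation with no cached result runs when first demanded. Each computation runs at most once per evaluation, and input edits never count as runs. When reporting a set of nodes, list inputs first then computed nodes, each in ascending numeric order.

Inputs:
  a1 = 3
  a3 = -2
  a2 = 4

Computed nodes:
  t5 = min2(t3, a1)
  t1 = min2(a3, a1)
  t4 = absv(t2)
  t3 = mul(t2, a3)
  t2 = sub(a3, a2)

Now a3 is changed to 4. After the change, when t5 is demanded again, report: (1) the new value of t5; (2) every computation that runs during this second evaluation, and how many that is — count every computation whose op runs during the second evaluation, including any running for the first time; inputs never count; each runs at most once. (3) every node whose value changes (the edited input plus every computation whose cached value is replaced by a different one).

Demanding t5 again yields 0.
3 computations run: t2, t3, t5.
The nodes whose values change: a3, t2, t3, t5.

First demand of the output computes:
  t2 = sub(-2, 4) = -6
  t3 = mul(-6, -2) = 12
  t5 = min2(12, 3) = 3

After the edit, cleaning proceeds:
  t2: a read changed (a3 -2->4) — executes, giving 0.
  t3: a read changed (t2 -6->0; a3 -2->4) — executes, giving 0.
  t5: a read changed (t3 12->0) — executes, giving 0.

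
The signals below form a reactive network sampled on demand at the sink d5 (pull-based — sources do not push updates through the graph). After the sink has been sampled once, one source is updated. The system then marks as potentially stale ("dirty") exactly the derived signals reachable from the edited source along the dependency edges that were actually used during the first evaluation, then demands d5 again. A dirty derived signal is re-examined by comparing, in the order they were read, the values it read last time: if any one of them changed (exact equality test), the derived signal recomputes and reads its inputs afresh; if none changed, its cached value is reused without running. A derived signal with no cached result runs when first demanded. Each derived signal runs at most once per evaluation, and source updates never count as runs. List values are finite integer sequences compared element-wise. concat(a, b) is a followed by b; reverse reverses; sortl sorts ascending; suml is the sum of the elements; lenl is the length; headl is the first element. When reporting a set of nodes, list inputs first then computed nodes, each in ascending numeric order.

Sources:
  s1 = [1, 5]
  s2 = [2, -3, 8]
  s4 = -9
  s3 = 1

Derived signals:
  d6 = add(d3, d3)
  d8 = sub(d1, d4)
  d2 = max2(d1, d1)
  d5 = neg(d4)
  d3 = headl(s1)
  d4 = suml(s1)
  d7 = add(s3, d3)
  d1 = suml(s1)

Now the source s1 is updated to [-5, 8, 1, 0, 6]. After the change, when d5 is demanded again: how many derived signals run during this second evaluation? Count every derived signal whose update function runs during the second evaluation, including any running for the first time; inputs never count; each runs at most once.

Initial pass — values computed on the first demand:
  d4 = suml([1, 5]) = 6
  d5 = neg(6) = -6

Second demand — change propagation:
  d4: re-runs because s1 [1, 5]->[-5, 8, 1, 0, 6]; new result 10.
  d5: re-runs because d4 6->10; new result -10.

Run set: d4, d5 (2 run).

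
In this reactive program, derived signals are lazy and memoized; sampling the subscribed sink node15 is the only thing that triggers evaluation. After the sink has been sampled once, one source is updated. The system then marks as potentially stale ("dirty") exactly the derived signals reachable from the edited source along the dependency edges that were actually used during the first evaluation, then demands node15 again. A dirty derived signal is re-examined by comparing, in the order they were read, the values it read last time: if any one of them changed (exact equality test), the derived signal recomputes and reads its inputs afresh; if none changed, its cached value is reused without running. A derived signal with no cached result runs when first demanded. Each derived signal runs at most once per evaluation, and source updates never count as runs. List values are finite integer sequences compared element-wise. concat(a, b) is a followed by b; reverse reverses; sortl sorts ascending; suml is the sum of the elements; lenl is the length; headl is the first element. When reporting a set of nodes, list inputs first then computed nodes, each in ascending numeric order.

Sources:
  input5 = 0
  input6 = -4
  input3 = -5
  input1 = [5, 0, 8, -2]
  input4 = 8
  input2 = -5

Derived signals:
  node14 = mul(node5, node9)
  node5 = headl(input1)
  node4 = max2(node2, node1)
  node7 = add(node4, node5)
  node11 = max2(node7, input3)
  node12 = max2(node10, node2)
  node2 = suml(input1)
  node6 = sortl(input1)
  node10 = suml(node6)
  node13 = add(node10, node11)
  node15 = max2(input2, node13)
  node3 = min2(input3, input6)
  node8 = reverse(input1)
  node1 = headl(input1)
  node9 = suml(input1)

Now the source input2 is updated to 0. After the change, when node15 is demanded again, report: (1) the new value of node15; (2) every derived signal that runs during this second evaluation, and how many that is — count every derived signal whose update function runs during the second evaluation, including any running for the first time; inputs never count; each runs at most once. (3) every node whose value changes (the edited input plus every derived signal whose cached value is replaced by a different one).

Demanding node15 again yields 27.
1 derived signals run: node15.
The nodes whose values change: input2.

First demand of the output computes:
  node1 = headl([5, 0, 8, -2]) = 5
  node2 = suml([5, 0, 8, -2]) = 11
  node4 = max2(11, 5) = 11
  node5 = headl([5, 0, 8, -2]) = 5
  node6 = sortl([5, 0, 8, -2]) = [-2, 0, 5, 8]
  node7 = add(11, 5) = 16
  node10 = suml([-2, 0, 5, 8]) = 11
  node11 = max2(16, -5) = 16
  node13 = add(11, 16) = 27
  node15 = max2(-5, 27) = 27

After the edit, cleaning proceeds:
  node15: a read changed (input2 -5->0) — executes, giving 27 — identical to its old value.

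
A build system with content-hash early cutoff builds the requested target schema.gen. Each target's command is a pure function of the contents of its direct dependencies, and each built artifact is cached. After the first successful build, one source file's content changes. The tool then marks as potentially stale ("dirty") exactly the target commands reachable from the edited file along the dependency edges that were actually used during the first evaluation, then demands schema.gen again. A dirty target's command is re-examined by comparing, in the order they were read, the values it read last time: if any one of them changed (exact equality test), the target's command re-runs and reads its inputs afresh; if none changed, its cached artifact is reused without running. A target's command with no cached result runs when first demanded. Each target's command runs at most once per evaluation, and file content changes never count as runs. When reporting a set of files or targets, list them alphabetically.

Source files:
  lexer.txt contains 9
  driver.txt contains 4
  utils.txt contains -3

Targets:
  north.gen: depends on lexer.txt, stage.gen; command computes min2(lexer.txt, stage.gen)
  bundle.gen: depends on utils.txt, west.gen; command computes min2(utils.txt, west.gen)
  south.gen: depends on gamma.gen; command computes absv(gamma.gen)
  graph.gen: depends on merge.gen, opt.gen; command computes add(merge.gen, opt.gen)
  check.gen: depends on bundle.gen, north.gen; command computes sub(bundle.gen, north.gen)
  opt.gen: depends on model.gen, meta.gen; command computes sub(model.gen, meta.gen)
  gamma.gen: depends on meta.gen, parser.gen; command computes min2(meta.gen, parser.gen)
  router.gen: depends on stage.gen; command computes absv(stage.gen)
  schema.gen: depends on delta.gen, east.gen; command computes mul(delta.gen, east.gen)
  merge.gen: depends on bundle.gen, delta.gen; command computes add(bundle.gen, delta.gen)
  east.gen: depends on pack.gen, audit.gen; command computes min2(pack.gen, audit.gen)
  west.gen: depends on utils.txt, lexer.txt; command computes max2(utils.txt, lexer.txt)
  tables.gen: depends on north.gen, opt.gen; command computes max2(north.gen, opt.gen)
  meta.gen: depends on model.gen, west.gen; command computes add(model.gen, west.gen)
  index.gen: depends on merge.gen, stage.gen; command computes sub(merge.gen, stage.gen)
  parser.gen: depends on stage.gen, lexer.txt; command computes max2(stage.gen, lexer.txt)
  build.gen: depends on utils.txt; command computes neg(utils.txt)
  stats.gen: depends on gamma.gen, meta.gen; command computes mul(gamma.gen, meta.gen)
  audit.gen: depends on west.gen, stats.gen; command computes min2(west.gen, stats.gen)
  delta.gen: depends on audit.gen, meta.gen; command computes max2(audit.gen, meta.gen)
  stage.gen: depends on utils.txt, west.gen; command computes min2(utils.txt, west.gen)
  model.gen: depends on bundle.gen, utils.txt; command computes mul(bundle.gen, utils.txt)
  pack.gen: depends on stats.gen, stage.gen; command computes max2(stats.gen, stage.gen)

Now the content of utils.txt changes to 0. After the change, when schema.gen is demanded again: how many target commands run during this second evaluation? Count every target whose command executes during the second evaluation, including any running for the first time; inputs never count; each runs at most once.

Target commands that run: audit.gen, bundle.gen, delta.gen, east.gen, gamma.gen, meta.gen, model.gen, pack.gen, parser.gen, schema.gen, stage.gen, stats.gen, west.gen — 13 in total.

First evaluation (everything demanded from the output):
  west.gen = max2(-3, 9) = 9
  bundle.gen = min2(-3, 9) = -3
  model.gen = mul(-3, -3) = 9
  meta.gen = add(9, 9) = 18
  stage.gen = min2(-3, 9) = -3
  parser.gen = max2(-3, 9) = 9
  gamma.gen = min2(18, 9) = 9
  stats.gen = mul(9, 18) = 162
  audit.gen = min2(9, 162) = 9
  delta.gen = max2(9, 18) = 18
  pack.gen = max2(162, -3) = 162
  east.gen = min2(162, 9) = 9
  schema.gen = mul(18, 9) = 162

Propagation after the edit:
  west.gen: runs — utils.txt -3->0; result 9 (same value as before).
  bundle.gen: runs — utils.txt -3->0; result 0.
  model.gen: runs — bundle.gen -3->0; utils.txt -3->0; result 0.
  meta.gen: runs — model.gen 9->0; result 9.
  stage.gen: runs — utils.txt -3->0; result 0.
  parser.gen: runs — stage.gen -3->0; result 9 (same value as before).
  gamma.gen: runs — meta.gen 18->9; result 9 (same value as before).
  stats.gen: runs — meta.gen 18->9; result 81.
  audit.gen: runs — stats.gen 162->81; result 9 (same value as before).
  delta.gen: runs — meta.gen 18->9; result 9.
  pack.gen: runs — stats.gen 162->81; stage.gen -3->0; result 81.
  east.gen: runs — pack.gen 162->81; result 9 (same value as before).
  schema.gen: runs — delta.gen 18->9; result 81.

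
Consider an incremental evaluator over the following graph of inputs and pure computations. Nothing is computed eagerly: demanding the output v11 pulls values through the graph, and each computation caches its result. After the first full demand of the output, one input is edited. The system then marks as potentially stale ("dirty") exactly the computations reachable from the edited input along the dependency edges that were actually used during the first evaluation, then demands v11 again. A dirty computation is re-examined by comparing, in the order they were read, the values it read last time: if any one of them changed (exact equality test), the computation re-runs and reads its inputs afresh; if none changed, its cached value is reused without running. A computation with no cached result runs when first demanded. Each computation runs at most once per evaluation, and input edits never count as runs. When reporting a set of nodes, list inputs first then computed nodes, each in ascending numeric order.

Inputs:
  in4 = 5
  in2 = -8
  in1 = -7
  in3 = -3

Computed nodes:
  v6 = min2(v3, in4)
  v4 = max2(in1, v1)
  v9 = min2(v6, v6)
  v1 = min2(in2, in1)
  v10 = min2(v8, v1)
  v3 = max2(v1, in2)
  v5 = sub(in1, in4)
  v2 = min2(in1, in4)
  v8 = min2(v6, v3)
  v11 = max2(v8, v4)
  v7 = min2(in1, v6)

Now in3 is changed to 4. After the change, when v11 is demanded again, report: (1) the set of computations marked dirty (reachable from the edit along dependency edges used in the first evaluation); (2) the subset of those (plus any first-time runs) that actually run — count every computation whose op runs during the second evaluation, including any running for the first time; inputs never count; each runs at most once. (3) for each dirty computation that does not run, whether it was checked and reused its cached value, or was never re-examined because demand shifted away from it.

Initial pass — values computed on the first demand:
  v1 = min2(-8, -7) = -8
  v3 = max2(-8, -8) = -8
  v4 = max2(-7, -8) = -7
  v6 = min2(-8, 5) = -8
  v8 = min2(-8, -8) = -8
  v11 = max2(-8, -7) = -7

Second demand — change propagation:
  no demanded computation ever read in3, so the edit dirties nothing and nothing runs.

The important point: nothing the output needs ever reads in3, so the edit is invisible to it.

Dirty set: none.
Run set: none (0 run).
All dirty computations ended up running.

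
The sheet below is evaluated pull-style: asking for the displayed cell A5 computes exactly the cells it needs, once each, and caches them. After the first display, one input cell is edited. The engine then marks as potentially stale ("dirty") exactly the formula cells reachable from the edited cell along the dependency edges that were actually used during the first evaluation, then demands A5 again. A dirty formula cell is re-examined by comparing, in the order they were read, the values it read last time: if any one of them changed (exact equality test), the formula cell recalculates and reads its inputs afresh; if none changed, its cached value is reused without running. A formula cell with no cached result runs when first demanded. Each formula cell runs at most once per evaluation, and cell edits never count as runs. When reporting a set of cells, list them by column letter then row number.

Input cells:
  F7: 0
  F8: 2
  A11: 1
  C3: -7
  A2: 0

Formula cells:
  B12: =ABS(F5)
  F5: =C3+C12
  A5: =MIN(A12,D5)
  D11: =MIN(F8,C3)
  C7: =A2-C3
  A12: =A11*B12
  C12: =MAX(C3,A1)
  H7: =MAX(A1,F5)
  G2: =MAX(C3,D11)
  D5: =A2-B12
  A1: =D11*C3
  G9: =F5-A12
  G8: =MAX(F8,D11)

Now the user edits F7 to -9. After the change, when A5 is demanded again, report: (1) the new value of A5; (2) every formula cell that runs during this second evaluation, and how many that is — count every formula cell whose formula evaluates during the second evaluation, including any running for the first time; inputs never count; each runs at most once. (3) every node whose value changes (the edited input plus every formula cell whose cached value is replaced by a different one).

Demanding A5 again yields -42.
0 formula cells run: none.
The nodes whose values change: F7.
Note the shortcut — nothing in the graph depends on F7 at all, so no recomputation happens.

First demand of the output computes:
  D11 = MIN(2, -7) = -7
  A1 = -7 * -7 = 49
  C12 = MAX(-7, 49) = 49
  F5 = -7 + 49 = 42
  B12 = ABS(42) = 42
  A12 = 1 * 42 = 42
  D5 = 0 - 42 = -42
  A5 = MIN(42, -42) = -42

After the edit, cleaning proceeds:
  no node depends on F7 at all; the second demand re-runs nothing.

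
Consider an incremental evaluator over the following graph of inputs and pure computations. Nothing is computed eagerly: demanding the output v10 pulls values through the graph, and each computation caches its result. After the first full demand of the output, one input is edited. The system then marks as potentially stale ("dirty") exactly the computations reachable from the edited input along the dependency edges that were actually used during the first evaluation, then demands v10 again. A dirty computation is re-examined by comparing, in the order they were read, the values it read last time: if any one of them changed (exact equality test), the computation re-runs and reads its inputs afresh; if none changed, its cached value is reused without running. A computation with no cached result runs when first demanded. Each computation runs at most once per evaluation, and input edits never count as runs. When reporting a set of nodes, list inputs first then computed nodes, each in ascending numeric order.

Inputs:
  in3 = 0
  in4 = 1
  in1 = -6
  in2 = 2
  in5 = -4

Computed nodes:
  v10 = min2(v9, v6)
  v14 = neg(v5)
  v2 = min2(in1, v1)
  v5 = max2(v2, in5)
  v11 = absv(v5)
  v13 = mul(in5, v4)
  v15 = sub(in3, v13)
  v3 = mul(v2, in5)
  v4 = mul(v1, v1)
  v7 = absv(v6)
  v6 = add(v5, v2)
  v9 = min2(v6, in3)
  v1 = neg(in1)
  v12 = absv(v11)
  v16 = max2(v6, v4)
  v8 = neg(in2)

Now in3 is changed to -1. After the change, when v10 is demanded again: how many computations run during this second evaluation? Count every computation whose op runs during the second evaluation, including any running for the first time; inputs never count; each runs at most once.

Initial pass — values computed on the first demand:
  v1 = neg(-6) = 6
  v2 = min2(-6, 6) = -6
  v5 = max2(-6, -4) = -4
  v6 = add(-4, -6) = -10
  v9 = min2(-10, 0) = -10
  v10 = min2(-10, -10) = -10

Second demand — change propagation:
  v9: re-runs because in3 0->-1; new result -10 (unchanged).
  v10: re-examined; everything it read last time is the same (v9 unchanged, v6 unchanged) — cache -10 kept, no run.

The important point: v9 recomputes to an identical value, and the output ends up unchanged.

Run set: v9 (1 run).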